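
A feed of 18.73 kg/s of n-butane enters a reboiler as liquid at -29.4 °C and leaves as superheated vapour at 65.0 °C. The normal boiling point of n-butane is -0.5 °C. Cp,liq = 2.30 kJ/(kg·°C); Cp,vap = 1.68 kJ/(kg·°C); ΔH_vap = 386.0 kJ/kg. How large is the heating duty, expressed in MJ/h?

Q = 37900 MJ/h

liquid -29.4→-0.5 °C: 66.47 kJ/kg
vaporisation at -0.5 °C: 386 kJ/kg
vapour -0.5→65.0 °C: 110.04 kJ/kg
Δh = 66.47 + 386 + 110.04 = 562.51 kJ/kg
Q = ṁ·Δh = 18.73 kg/s × 562.51 kJ/kg = 10536 kJ/s
|Q| = 10536 kW = 37929 MJ/h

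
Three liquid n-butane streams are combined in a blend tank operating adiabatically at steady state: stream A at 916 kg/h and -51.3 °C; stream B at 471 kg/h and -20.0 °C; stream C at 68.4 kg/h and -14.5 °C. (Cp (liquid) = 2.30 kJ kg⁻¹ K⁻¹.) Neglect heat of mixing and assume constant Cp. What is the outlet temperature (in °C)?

No heat crosses the boundary, so H_out = H_in.
Σ ṁᵢCp,ᵢTᵢ = 916×2.30×-51.3 + 471×2.30×-20.0 + 68.4×2.30×-14.5 = -132030
Σ ṁᵢCp,ᵢ = 916×2.30 + 471×2.30 + 68.4×2.30 = 3347.4
T_out = -132030 / 3347.4 = -39.441 °C

T_out = -39.4 °C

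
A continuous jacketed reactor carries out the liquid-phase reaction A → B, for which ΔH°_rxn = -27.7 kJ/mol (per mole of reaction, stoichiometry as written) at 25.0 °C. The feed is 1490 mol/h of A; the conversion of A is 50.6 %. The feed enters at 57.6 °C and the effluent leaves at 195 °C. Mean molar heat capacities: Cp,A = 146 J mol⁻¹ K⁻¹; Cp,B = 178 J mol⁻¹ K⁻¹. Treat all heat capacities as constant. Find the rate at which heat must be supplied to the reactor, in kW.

Extent of reaction ξ = 0.506 × 1490 = 753.94 mol/h
Reaction term: ξ·ΔH°_rxn = 753.94 × -27.7 = -20884 kJ/h
Sensible, feed 57.6→25 °C: -7091.8 kJ/h
Outlet flows (mol/h): A 736.06, B 753.94
Sensible, products 25→195 °C: 41083 kJ/h
Q = ΔH = 13107 kJ/h = 3.6409 kW
Heat supplied = 3.6409 kW

Q_in = 3.64 kW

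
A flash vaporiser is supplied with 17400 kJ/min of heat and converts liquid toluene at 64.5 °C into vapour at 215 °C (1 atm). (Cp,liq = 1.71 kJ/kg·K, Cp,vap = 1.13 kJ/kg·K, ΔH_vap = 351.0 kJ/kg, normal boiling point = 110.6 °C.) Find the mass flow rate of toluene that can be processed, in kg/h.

ṁ = 1910 kg/h

Δh = 1.71×(110.6−64.5) + 351.0 + 1.13×(215−110.6) = 547.8 kJ/kg
Q = 17400 kJ/min = 290 kJ/s = 1.044e+06 kJ/h
ṁ = Q/Δh = 1.044e+06 / 547.8 = 1905.8 kg/h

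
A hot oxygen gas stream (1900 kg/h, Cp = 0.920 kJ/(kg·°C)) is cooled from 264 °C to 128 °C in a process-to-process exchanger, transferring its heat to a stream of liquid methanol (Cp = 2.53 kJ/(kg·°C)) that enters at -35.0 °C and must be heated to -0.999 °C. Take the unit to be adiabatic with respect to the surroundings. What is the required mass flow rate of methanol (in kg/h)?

ṁ_c = 2760 kg/h

Heat released by hot stream: Q = 1900 × 0.920 × (264 − 128) = 237730 kJ/h
Energy balance on cold side (adiabatic exchanger): Q = ṁ_c·Cp_c·(T_c,out − T_c,in)
ṁ_c = 237730 / [2.53 × (-0.999 − -35.0)] = 2763.6 kg/h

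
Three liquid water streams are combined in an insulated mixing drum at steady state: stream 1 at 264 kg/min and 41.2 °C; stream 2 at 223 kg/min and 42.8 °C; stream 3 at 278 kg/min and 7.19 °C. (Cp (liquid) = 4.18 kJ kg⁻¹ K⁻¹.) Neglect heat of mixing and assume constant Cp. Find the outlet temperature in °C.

Adiabatic, steady state ⇒ Σ ṁᵢCp,ᵢ(T_out − Tᵢ) = 0
T_out = Σ ṁᵢCp,ᵢTᵢ / Σ ṁᵢCp,ᵢ
      = 93716 / 3197.7 = 29.307 °C

T_out = 29.3 °C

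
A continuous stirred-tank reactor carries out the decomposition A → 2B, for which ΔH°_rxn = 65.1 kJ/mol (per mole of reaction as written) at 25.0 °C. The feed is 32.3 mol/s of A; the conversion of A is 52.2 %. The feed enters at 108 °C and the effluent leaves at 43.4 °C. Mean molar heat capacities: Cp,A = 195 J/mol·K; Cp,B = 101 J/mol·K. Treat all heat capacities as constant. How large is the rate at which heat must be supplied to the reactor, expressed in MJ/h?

Extent of reaction ξ = 0.522 × 32.3 = 16.861 mol/s
Reaction term: ξ·ΔH°_rxn = 16.861 × 65.1 = 1097.6 kJ/s
Sensible, feed 108→25 °C: -522.78 kJ/s
Outlet flows (mol/s): A 15.439, B 33.721
Sensible, products 25→43.4 °C: 118.06 kJ/s
Q = ΔH = 692.91 kJ/s = 692.91 kW
Heat supplied = 2494.5 MJ/h

Q_in = 2490 MJ/h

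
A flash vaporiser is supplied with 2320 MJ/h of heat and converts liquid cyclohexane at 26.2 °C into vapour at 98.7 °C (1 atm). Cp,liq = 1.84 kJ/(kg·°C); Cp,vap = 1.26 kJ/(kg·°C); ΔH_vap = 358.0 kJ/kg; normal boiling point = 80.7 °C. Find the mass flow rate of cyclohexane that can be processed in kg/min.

Δh = 1.84×(80.7−26.2) + 358.0 + 1.26×(98.7−80.7) = 480.96 kJ/kg
Q = 2320 MJ/h = 644.44 kJ/s = 38667 kJ/min
ṁ = Q/Δh = 38667 / 480.96 = 80.395 kg/min

ṁ = 80.4 kg/min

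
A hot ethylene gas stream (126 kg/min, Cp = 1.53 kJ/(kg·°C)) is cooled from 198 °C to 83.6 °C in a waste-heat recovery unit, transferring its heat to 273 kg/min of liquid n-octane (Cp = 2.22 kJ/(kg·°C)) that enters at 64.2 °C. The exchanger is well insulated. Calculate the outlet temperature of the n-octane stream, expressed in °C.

Heat released by hot stream: Q = 126 × 1.53 × (198 − 83.6) = 22054 kJ/min
Energy balance on cold side (adiabatic exchanger): Q = ṁ_c·Cp_c·(T_c,out − T_c,in)
T_c,out = 64.2 + 22054/(273 × 2.22) = 100.59 °C

T_c,out = 101 °C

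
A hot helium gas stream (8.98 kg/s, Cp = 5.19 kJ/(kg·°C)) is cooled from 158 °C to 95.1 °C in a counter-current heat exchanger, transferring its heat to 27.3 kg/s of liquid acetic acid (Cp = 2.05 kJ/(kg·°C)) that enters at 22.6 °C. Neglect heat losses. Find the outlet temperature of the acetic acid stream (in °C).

Heat released by hot stream: Q = 8.98 × 5.19 × (158 − 95.1) = 2931.5 kJ/s
Energy balance on cold side (adiabatic exchanger): Q = ṁ_c·Cp_c·(T_c,out − T_c,in)
T_c,out = 22.6 + 2931.5/(27.3 × 2.05) = 74.981 °C

T_c,out = 75.0 °C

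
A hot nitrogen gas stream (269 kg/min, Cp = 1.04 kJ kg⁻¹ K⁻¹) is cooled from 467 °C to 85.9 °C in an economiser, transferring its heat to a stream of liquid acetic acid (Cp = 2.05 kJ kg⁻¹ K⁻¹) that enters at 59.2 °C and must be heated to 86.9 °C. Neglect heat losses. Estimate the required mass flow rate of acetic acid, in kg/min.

Heat released by hot stream: Q = 269 × 1.04 × (467 − 85.9) = 106620 kJ/min
Energy balance on cold side (adiabatic exchanger): Q = ṁ_c·Cp_c·(T_c,out − T_c,in)
ṁ_c = 106620 / [2.05 × (86.9 − 59.2)] = 1877.5 kg/min

ṁ_c = 1880 kg/min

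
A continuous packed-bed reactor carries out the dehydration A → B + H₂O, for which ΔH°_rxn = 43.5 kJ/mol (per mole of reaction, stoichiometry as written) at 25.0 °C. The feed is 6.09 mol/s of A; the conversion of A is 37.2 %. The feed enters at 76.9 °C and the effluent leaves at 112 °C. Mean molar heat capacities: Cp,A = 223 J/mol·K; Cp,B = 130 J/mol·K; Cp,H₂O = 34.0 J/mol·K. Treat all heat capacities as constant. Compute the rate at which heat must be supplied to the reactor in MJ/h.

Extent of reaction ξ = 0.372 × 6.09 = 2.2655 mol/s
Reaction term: ξ·ΔH°_rxn = 2.2655 × 43.5 = 98.548 kJ/s
Sensible, feed 76.9→25 °C: -70.484 kJ/s
Outlet flows (mol/s): A 3.8245, B 2.2655, H₂O 2.2655
Sensible, products 25→112 °C: 106.52 kJ/s
Q = ΔH = 134.59 kJ/s = 134.59 kW
Heat supplied = 484.52 MJ/h

Q_in = 485 MJ/h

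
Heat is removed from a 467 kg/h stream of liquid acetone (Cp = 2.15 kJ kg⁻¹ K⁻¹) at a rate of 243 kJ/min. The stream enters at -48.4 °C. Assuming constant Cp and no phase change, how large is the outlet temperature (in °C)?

T_out = -62.9 °C

Q = 243 kJ/min = 14580 kJ/h
ΔT = Q/(ṁ·Cp) = 14580/(467×2.15) = 14.521 K
T_out = -48.4 − 14.521 = -62.921 °C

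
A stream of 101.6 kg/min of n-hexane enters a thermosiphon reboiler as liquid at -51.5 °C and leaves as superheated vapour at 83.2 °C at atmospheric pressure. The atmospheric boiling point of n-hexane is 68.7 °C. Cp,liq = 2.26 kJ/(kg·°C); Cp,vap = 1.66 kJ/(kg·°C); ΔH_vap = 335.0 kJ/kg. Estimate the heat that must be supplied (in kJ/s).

liquid -51.5→68.7 °C: 271.65 kJ/kg
vaporisation at 68.7 °C: 335 kJ/kg
vapour 68.7→83.2 °C: 24.07 kJ/kg
Δh = 271.65 + 335 + 24.07 = 630.72 kJ/kg
Q = ṁ·Δh = 101.6 kg/min × 630.72 kJ/kg = 64081 kJ/min
|Q| = 1068 kW

Q = 1070 kJ/s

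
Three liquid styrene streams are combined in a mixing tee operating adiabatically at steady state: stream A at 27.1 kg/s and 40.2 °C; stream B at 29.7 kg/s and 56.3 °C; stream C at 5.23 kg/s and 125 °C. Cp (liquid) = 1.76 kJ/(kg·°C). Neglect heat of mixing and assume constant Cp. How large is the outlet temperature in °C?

Energy balance with Q = 0: Σ ṁᵢCp,ᵢ(T_out − Tᵢ) = 0
T_out = Σ ṁᵢCp,ᵢTᵢ / Σ ṁᵢCp,ᵢ
      = 6010.9 / 109.17 = 55.059 °C

T_out = 55.1 °C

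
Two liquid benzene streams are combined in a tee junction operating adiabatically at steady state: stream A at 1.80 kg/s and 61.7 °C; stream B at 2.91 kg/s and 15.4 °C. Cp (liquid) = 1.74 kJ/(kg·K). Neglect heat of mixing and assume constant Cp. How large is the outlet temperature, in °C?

T_out = 33.1 °C

No heat crosses the boundary, so H_out = H_in.
T_out = Σ ṁᵢCp,ᵢTᵢ / Σ ṁᵢCp,ᵢ
      = 271.22 / 8.1954 = 33.094 °C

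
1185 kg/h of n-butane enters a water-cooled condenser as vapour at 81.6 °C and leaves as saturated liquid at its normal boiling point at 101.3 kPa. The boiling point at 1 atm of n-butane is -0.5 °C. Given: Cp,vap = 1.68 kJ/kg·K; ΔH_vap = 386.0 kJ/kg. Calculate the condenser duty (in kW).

Q_c = 172 kW

vapour 81.6→-0.5 °C: -137.93 kJ/kg
condensation at -0.5 °C: -386 kJ/kg
Δh = -137.93 + -386 = -523.93 kJ/kg
Q = ṁ·Δh = 1185 kg/h × -523.93 kJ/kg = -620850 kJ/h
|Q| = 172.46 kW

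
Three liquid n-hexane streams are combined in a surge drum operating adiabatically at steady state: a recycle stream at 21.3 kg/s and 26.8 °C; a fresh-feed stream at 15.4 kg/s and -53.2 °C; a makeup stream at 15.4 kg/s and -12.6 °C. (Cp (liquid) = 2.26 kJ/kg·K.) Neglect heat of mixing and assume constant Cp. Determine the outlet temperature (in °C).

Energy balance with Q = 0: Σ ṁᵢCp,ᵢ(T_out − Tᵢ) = 0
T_out = Σ ṁᵢCp,ᵢTᵢ / Σ ṁᵢCp,ᵢ
      = -1000 / 117.75 = -8.4929 °C

T_out = -8.49 °C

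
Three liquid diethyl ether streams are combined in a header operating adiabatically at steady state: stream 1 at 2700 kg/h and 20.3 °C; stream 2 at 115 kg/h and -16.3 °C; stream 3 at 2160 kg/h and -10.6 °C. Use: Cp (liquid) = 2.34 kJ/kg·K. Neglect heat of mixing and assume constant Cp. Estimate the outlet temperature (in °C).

Adiabatic, steady state ⇒ Σ ṁᵢCp,ᵢ(T_out − Tᵢ) = 0
Σ ṁᵢCp,ᵢTᵢ = 2700×2.34×20.3 + 115×2.34×-16.3 + 2160×2.34×-10.6 = 70292
Σ ṁᵢCp,ᵢ = 2700×2.34 + 115×2.34 + 2160×2.34 = 11642
T_out = 70292 / 11642 = 6.0381 °C

T_out = 6.04 °C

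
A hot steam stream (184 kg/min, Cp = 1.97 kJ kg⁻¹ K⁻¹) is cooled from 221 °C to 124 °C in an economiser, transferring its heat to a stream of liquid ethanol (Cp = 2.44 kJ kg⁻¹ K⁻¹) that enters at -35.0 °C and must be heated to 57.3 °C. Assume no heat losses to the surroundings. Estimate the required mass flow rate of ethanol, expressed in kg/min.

ṁ_c = 156 kg/min

Heat released by hot stream: Q = 184 × 1.97 × (221 − 124) = 35161 kJ/min
Energy balance on cold side (adiabatic exchanger): Q = ṁ_c·Cp_c·(T_c,out − T_c,in)
ṁ_c = 35161 / [2.44 × (57.3 − -35.0)] = 156.12 kg/min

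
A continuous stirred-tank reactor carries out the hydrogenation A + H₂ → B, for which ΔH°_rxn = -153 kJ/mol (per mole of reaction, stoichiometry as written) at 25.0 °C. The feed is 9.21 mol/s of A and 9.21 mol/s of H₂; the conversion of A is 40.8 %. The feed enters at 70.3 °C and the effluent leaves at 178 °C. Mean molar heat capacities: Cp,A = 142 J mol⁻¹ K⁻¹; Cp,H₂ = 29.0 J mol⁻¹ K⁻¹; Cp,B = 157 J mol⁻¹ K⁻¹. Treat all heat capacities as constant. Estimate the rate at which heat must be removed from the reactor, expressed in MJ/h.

Extent of reaction ξ = 0.408 × 9.21 = 3.7577 mol/s
Reaction term: ξ·ΔH°_rxn = 3.7577 × -153 = -574.93 kJ/s
Sensible, feed 70.3→25 °C: -71.343 kJ/s
Outlet flows (mol/s): A 5.4523, H₂ 5.4523, B 3.7577
Sensible, products 25→178 °C: 232.91 kJ/s
Q = ΔH = -413.36 kJ/s = -413.36 kW
Heat removed = 1488.1 MJ/h

Q_out = 1490 MJ/h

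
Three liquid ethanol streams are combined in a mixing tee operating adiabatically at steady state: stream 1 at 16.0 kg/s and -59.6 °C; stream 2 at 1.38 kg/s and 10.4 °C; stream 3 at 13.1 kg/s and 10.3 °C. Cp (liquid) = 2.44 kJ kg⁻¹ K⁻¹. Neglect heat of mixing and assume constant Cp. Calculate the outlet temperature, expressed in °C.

T_out = -26.4 °C

No heat crosses the boundary, so H_out = H_in.
T_out = Σ ṁᵢCp,ᵢTᵢ / Σ ṁᵢCp,ᵢ
      = -1962.5 / 74.371 = -26.388 °C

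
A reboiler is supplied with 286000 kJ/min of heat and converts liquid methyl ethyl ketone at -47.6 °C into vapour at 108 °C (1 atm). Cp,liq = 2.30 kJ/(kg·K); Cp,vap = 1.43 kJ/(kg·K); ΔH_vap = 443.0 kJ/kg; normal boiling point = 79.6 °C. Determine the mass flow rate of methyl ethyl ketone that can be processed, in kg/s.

ṁ = 6.14 kg/s

Δh = 2.30×(79.6−-47.6) + 443.0 + 1.43×(108−79.6) = 776.17 kJ/kg
Q = 286000 kJ/min = 4766.7 kJ/s = 4766.7 kJ/s
ṁ = Q/Δh = 4766.7 / 776.17 = 6.1413 kg/s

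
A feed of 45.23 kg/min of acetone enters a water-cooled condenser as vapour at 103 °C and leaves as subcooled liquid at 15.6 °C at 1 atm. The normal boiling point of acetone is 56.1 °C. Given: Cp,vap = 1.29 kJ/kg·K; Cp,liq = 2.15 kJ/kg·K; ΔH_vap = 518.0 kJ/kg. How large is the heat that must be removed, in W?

vapour 103→56.1 °C: -60.501 kJ/kg
condensation at 56.1 °C: -518 kJ/kg
liquid 56.1→15.6 °C: -87.075 kJ/kg
Δh = -60.501 + -518 + -87.075 = -665.58 kJ/kg
Q = ṁ·Δh = 45.23 kg/min × -665.58 kJ/kg = -30104 kJ/min
|Q| = 501.73 kW = 501730 W

Q_c = 502000 W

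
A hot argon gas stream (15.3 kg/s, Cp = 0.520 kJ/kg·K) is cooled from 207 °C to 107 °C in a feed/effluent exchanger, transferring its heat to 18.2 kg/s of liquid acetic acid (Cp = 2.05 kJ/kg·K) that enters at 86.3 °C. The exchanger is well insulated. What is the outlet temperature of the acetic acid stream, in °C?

T_c,out = 108 °C

Heat released by hot stream: Q = 15.3 × 0.520 × (207 − 107) = 795.6 kJ/s
Energy balance on cold side (adiabatic exchanger): Q = ṁ_c·Cp_c·(T_c,out − T_c,in)
T_c,out = 86.3 + 795.6/(18.2 × 2.05) = 107.62 °C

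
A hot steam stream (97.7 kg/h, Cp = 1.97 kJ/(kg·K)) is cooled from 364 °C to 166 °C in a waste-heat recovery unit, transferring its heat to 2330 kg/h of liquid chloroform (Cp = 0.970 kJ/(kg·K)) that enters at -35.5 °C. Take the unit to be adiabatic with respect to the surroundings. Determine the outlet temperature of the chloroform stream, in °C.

T_c,out = -18.6 °C

Heat released by hot stream: Q = 97.7 × 1.97 × (364 − 166) = 38109 kJ/h
Energy balance on cold side (adiabatic exchanger): Q = ṁ_c·Cp_c·(T_c,out − T_c,in)
T_c,out = -35.5 + 38109/(2330 × 0.970) = -18.638 °C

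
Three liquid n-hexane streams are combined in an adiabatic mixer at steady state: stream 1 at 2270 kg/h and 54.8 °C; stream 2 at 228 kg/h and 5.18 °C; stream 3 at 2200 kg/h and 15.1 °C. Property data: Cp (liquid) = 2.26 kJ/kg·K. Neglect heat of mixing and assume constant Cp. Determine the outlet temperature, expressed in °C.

Adiabatic, steady state ⇒ Σ ṁᵢCp,ᵢ(T_out − Tᵢ) = 0
Σ ṁᵢCp,ᵢTᵢ = 2270×2.26×54.8 + 228×2.26×5.18 + 2200×2.26×15.1 = 358880
Σ ṁᵢCp,ᵢ = 2270×2.26 + 228×2.26 + 2200×2.26 = 10617
T_out = 358880 / 10617 = 33.801 °C

T_out = 33.8 °C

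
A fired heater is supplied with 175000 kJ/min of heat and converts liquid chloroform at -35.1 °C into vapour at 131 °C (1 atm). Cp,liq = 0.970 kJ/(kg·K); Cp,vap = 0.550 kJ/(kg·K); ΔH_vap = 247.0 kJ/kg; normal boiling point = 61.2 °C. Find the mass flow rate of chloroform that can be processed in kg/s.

Δh = 0.970×(61.2−-35.1) + 247.0 + 0.550×(131−61.2) = 378.8 kJ/kg
Q = 175000 kJ/min = 2916.7 kJ/s = 2916.7 kJ/s
ṁ = Q/Δh = 2916.7 / 378.8 = 7.6997 kg/s

ṁ = 7.70 kg/s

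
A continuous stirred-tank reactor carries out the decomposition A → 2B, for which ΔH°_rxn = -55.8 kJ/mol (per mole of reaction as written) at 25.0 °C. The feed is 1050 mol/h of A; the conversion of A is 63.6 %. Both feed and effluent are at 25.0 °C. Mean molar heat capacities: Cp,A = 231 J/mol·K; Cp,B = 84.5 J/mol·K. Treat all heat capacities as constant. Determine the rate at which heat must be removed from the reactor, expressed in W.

Q_out = 10400 W

Extent of reaction ξ = 0.636 × 1050 = 667.8 mol/h
Reaction term: ξ·ΔH°_rxn = 667.8 × -55.8 = -37263 kJ/h
Q = ΔH = -37263 kJ/h = -10.351 kW
Heat removed = 10351 W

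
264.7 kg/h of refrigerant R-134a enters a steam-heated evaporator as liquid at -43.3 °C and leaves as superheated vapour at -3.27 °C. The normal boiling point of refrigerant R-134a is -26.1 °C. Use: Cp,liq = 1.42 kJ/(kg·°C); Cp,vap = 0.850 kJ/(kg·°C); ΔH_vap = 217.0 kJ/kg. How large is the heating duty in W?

Q = 19200 W

liquid -43.3→-26.1 °C: 24.424 kJ/kg
vaporisation at -26.1 °C: 217 kJ/kg
vapour -26.1→-3.27 °C: 19.405 kJ/kg
Δh = 24.424 + 217 + 19.405 = 260.83 kJ/kg
Q = ṁ·Δh = 264.7 kg/h × 260.83 kJ/kg = 69042 kJ/h
|Q| = 19.178 kW = 19178 W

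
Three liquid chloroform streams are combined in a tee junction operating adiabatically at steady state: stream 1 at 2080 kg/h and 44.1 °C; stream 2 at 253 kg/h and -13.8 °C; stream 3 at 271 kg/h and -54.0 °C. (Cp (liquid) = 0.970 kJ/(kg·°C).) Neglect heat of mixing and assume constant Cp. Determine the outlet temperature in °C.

Adiabatic, steady state ⇒ Σ ṁᵢCp,ᵢ(T_out − Tᵢ) = 0
T_out = Σ ṁᵢCp,ᵢTᵢ / Σ ṁᵢCp,ᵢ
      = 71395 / 2525.9 = 28.265 °C

T_out = 28.3 °C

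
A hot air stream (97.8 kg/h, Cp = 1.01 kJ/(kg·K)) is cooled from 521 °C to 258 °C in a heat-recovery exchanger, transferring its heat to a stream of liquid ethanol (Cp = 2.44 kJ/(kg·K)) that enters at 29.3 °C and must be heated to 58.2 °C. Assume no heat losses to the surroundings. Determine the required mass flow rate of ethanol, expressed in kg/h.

ṁ_c = 368 kg/h

Heat released by hot stream: Q = 97.8 × 1.01 × (521 − 258) = 25979 kJ/h
Energy balance on cold side (adiabatic exchanger): Q = ṁ_c·Cp_c·(T_c,out − T_c,in)
ṁ_c = 25979 / [2.44 × (58.2 − 29.3)] = 368.41 kg/h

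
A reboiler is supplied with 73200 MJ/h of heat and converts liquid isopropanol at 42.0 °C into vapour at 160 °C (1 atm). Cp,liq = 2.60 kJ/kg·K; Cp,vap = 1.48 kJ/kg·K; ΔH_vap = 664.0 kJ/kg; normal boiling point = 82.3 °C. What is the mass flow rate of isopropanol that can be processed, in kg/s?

Δh = 2.60×(82.3−42.0) + 664.0 + 1.48×(160−82.3) = 883.78 kJ/kg
Q = 73200 MJ/h = 20333 kJ/s = 20333 kJ/s
ṁ = Q/Δh = 20333 / 883.78 = 23.007 kg/s

ṁ = 23.0 kg/s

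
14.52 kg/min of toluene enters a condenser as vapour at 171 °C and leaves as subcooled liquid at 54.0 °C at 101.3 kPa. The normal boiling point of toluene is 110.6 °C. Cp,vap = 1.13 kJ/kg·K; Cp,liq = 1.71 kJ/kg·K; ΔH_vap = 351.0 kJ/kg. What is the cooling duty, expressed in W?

vapour 171→110.6 °C: -68.252 kJ/kg
condensation at 110.6 °C: -351 kJ/kg
liquid 110.6→54.0 °C: -96.786 kJ/kg
Δh = -68.252 + -351 + -96.786 = -516.04 kJ/kg
Q = ṁ·Δh = 14.52 kg/min × -516.04 kJ/kg = -7492.9 kJ/min
|Q| = 124.88 kW = 124880 W

Q_c = 125000 W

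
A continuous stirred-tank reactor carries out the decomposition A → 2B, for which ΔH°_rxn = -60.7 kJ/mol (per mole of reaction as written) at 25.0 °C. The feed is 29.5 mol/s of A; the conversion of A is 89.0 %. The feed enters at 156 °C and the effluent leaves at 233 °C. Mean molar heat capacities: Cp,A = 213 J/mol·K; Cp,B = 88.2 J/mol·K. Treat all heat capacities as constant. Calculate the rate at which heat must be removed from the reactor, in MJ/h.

Q_out = 4720 MJ/h

Extent of reaction ξ = 0.890 × 29.5 = 26.255 mol/s
Reaction term: ξ·ΔH°_rxn = 26.255 × -60.7 = -1593.7 kJ/s
Sensible, feed 156→25 °C: -823.14 kJ/s
Outlet flows (mol/s): A 3.245, B 52.51
Sensible, products 25→233 °C: 1107.1 kJ/s
Q = ΔH = -1309.7 kJ/s = -1309.7 kW
Heat removed = 4715 MJ/h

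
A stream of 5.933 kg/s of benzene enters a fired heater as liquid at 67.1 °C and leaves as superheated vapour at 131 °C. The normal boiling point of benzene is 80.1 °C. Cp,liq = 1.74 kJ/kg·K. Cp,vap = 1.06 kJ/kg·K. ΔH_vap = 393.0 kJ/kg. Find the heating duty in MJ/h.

liquid 67.1→80.1 °C: 22.62 kJ/kg
vaporisation at 80.1 °C: 393 kJ/kg
vapour 80.1→131 °C: 53.954 kJ/kg
Δh = 22.62 + 393 + 53.954 = 469.57 kJ/kg
Q = ṁ·Δh = 5.933 kg/s × 469.57 kJ/kg = 2786 kJ/s
|Q| = 2786 kW = 10030 MJ/h

Q = 10000 MJ/h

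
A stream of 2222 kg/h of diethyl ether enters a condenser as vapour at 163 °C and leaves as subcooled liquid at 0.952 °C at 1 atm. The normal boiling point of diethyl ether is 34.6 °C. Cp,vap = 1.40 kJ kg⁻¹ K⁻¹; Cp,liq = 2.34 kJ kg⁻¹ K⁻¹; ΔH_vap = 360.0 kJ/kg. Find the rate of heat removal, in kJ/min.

vapour 163→34.6 °C: -179.76 kJ/kg
condensation at 34.6 °C: -360 kJ/kg
liquid 34.6→0.952 °C: -78.736 kJ/kg
Δh = -179.76 + -360 + -78.736 = -618.5 kJ/kg
Q = ṁ·Δh = 2222 kg/h × -618.5 kJ/kg = -1.3743e+06 kJ/h
|Q| = 381.75 kW = 22905 kJ/min

Q_c = 22900 kJ/min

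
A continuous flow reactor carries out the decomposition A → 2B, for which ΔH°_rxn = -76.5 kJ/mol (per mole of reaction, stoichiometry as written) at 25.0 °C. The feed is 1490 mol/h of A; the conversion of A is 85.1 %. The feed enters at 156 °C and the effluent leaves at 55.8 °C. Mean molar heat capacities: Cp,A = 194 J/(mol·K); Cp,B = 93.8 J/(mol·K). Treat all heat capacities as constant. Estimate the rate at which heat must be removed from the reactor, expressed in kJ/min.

Extent of reaction ξ = 0.851 × 1490 = 1268 mol/h
Reaction term: ξ·ΔH°_rxn = 1268 × -76.5 = -97001 kJ/h
Sensible, feed 156→25 °C: -37867 kJ/h
Outlet flows (mol/h): A 222.01, B 2536
Sensible, products 25→55.8 °C: 8653.1 kJ/h
Q = ΔH = -126210 kJ/h = -35.06 kW
Heat removed = 2103.6 kJ/min

Q_out = 2100 kJ/min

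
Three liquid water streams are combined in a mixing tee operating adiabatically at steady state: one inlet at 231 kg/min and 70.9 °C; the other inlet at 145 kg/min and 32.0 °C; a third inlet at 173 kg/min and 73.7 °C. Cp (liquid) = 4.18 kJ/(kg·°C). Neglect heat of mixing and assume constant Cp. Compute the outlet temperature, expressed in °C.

Adiabatic, steady state ⇒ Σ ṁᵢCp,ᵢ(T_out − Tᵢ) = 0
Σ ṁᵢCp,ᵢTᵢ = 231×4.18×70.9 + 145×4.18×32.0 + 173×4.18×73.7 = 141150
Σ ṁᵢCp,ᵢ = 231×4.18 + 145×4.18 + 173×4.18 = 2294.8
T_out = 141150 / 2294.8 = 61.508 °C

T_out = 61.5 °C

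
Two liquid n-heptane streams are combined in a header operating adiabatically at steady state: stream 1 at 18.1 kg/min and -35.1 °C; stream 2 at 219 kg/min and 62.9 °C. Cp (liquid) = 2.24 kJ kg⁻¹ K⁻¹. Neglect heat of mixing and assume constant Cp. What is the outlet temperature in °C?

Energy balance with Q = 0: Σ ṁᵢCp,ᵢ(T_out − Tᵢ) = 0
T_out = Σ ṁᵢCp,ᵢTᵢ / Σ ṁᵢCp,ᵢ
      = 29433 / 531.1 = 55.419 °C

T_out = 55.4 °C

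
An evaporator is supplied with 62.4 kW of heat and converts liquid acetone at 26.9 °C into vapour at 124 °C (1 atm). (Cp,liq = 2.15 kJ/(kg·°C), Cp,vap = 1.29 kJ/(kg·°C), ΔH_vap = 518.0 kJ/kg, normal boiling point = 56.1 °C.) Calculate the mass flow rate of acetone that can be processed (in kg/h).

ṁ = 336 kg/h

Δh = 2.15×(56.1−26.9) + 518.0 + 1.29×(124−56.1) = 668.37 kJ/kg
Q = 62.4 kW = 62.4 kJ/s = 224640 kJ/h
ṁ = Q/Δh = 224640 / 668.37 = 336.1 kg/h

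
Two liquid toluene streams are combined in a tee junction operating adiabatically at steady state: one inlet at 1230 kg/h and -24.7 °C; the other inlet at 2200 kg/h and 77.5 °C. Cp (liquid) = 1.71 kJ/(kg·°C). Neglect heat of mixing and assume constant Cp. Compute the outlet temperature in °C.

Energy balance with Q = 0: Σ ṁᵢCp,ᵢ(T_out − Tᵢ) = 0
Σ ṁᵢCp,ᵢTᵢ = 1230×1.71×-24.7 + 2200×1.71×77.5 = 239600
Σ ṁᵢCp,ᵢ = 1230×1.71 + 2200×1.71 = 5865.3
T_out = 239600 / 5865.3 = 40.851 °C

T_out = 40.9 °C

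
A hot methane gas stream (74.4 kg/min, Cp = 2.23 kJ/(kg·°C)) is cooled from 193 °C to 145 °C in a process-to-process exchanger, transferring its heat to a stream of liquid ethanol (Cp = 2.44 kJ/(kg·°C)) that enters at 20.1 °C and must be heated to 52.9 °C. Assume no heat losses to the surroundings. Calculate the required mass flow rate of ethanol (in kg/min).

Heat released by hot stream: Q = 74.4 × 2.23 × (193 − 145) = 7963.8 kJ/min
Energy balance on cold side (adiabatic exchanger): Q = ṁ_c·Cp_c·(T_c,out − T_c,in)
ṁ_c = 7963.8 / [2.44 × (52.9 − 20.1)] = 99.507 kg/min

ṁ_c = 99.5 kg/min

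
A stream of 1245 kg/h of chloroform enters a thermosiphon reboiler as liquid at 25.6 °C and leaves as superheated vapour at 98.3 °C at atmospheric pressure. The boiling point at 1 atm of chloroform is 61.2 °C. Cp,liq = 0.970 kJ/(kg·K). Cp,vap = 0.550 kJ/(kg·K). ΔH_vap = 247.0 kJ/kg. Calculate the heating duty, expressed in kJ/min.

Q = 6270 kJ/min

liquid 25.6→61.2 °C: 34.532 kJ/kg
vaporisation at 61.2 °C: 247 kJ/kg
vapour 61.2→98.3 °C: 20.405 kJ/kg
Δh = 34.532 + 247 + 20.405 = 301.94 kJ/kg
Q = ṁ·Δh = 1245 kg/h × 301.94 kJ/kg = 375910 kJ/h
|Q| = 104.42 kW = 6265.2 kJ/min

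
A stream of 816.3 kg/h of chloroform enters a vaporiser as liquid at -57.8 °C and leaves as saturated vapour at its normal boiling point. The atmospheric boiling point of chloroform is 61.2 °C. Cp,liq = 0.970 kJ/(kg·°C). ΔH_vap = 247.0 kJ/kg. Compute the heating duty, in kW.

liquid -57.8→61.2 °C: 115.43 kJ/kg
vaporisation at 61.2 °C: 247 kJ/kg
Δh = 115.43 + 247 = 362.43 kJ/kg
Q = ṁ·Δh = 816.3 kg/h × 362.43 kJ/kg = 295850 kJ/h
|Q| = 82.181 kW

Q = 82.2 kW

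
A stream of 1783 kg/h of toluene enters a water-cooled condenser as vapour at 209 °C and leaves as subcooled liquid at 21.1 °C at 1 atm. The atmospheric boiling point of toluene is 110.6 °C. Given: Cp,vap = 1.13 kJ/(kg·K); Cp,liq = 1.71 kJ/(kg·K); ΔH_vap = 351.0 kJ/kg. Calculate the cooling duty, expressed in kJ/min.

vapour 209→110.6 °C: -111.19 kJ/kg
condensation at 110.6 °C: -351 kJ/kg
liquid 110.6→21.1 °C: -153.04 kJ/kg
Δh = -111.19 + -351 + -153.04 = -615.24 kJ/kg
Q = ṁ·Δh = 1783 kg/h × -615.24 kJ/kg = -1.097e+06 kJ/h
|Q| = 304.71 kW = 18283 kJ/min

Q_c = 18300 kJ/min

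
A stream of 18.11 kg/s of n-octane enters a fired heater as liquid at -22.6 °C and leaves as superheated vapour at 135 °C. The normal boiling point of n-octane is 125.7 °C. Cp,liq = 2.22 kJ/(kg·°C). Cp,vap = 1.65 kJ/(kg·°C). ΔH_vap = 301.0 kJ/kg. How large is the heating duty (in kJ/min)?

liquid -22.6→125.7 °C: 329.23 kJ/kg
vaporisation at 125.7 °C: 301 kJ/kg
vapour 125.7→135 °C: 15.345 kJ/kg
Δh = 329.23 + 301 + 15.345 = 645.57 kJ/kg
Q = ṁ·Δh = 18.11 kg/s × 645.57 kJ/kg = 11691 kJ/s
|Q| = 11691 kW = 701480 kJ/min

Q = 701000 kJ/min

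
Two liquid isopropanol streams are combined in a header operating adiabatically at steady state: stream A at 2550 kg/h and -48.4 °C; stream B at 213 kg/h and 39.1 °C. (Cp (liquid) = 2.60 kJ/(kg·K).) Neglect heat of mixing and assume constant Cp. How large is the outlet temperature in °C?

T_out = -41.7 °C

Adiabatic, steady state ⇒ Σ ṁᵢCp,ᵢ(T_out − Tᵢ) = 0
T_out = Σ ṁᵢCp,ᵢTᵢ / Σ ṁᵢCp,ᵢ
      = -299240 / 7183.8 = -41.655 °C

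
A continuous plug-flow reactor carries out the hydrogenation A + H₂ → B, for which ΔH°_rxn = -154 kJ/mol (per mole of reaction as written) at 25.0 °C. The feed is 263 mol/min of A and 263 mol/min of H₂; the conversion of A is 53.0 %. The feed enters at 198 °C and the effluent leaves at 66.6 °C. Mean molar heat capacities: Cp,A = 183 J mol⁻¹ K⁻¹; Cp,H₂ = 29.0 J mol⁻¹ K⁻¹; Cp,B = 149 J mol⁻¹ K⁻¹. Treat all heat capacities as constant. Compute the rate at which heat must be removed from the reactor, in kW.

Q_out = 486 kW

Extent of reaction ξ = 0.530 × 263 = 139.39 mol/min
Reaction term: ξ·ΔH°_rxn = 139.39 × -154 = -21466 kJ/min
Sensible, feed 198→25 °C: -9645.8 kJ/min
Outlet flows (mol/min): A 123.61, H₂ 123.61, B 139.39
Sensible, products 25→66.6 °C: 1954.1 kJ/min
Q = ΔH = -29158 kJ/min = -485.96 kW
Heat removed = 485.96 kW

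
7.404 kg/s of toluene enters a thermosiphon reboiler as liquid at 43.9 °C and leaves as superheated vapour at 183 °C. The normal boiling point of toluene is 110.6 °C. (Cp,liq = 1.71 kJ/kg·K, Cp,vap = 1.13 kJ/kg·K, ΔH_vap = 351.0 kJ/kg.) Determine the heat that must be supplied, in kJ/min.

liquid 43.9→110.6 °C: 114.06 kJ/kg
vaporisation at 110.6 °C: 351 kJ/kg
vapour 110.6→183 °C: 81.812 kJ/kg
Δh = 114.06 + 351 + 81.812 = 546.87 kJ/kg
Q = ṁ·Δh = 7.404 kg/s × 546.87 kJ/kg = 4049 kJ/s
|Q| = 4049 kW = 242940 kJ/min

Q = 243000 kJ/min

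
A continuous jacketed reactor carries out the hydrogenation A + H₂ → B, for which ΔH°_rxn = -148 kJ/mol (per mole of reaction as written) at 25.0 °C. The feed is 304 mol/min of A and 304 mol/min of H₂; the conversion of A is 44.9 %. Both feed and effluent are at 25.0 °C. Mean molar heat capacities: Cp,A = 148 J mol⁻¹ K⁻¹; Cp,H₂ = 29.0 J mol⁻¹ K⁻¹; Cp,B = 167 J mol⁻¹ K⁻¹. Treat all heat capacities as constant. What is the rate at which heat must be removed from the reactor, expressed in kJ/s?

Q_out = 337 kJ/s

Extent of reaction ξ = 0.449 × 304 = 136.5 mol/min
Reaction term: ξ·ΔH°_rxn = 136.5 × -148 = -20201 kJ/min
Q = ΔH = -20201 kJ/min = -336.69 kW
Heat removed = 336.69 kJ/s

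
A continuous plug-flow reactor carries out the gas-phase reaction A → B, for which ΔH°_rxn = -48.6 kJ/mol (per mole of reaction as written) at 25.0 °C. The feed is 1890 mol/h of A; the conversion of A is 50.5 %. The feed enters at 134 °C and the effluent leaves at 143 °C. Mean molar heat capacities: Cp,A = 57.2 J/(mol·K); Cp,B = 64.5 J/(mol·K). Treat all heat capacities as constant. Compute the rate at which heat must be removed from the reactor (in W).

Q_out = 12400 W

Extent of reaction ξ = 0.505 × 1890 = 954.45 mol/h
Reaction term: ξ·ΔH°_rxn = 954.45 × -48.6 = -46386 kJ/h
Sensible, feed 134→25 °C: -11784 kJ/h
Outlet flows (mol/h): A 935.55, B 954.45
Sensible, products 25→143 °C: 13579 kJ/h
Q = ΔH = -44591 kJ/h = -12.386 kW
Heat removed = 12386 W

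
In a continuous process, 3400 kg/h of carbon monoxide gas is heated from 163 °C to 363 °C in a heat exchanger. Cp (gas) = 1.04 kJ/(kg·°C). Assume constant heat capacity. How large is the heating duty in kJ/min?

Q = ṁ·Cp·ΔT = 3400 × 1.04 × (363 − 163) = 707200 kJ/h
Converting: 707200 / 3600 s = 196.44 kW
Heating duty = 11787 kJ/min

Q = 11800 kJ/min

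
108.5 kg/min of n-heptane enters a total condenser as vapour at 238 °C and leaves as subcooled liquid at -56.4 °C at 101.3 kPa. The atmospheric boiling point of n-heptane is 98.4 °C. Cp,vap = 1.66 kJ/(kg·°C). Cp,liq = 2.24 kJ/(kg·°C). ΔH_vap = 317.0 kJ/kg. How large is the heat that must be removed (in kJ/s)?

Q_c = 1620 kJ/s

vapour 238→98.4 °C: -231.74 kJ/kg
condensation at 98.4 °C: -317 kJ/kg
liquid 98.4→-56.4 °C: -346.75 kJ/kg
Δh = -231.74 + -317 + -346.75 = -895.49 kJ/kg
Q = ṁ·Δh = 108.5 kg/min × -895.49 kJ/kg = -97160 kJ/min
|Q| = 1619.3 kW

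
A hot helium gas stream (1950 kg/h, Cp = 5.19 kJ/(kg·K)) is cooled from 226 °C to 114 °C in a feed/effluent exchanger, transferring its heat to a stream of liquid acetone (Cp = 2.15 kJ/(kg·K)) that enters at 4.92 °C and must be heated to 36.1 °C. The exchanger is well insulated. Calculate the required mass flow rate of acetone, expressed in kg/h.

ṁ_c = 16900 kg/h

Heat released by hot stream: Q = 1950 × 5.19 × (226 − 114) = 1.1335e+06 kJ/h
Energy balance on cold side (adiabatic exchanger): Q = ṁ_c·Cp_c·(T_c,out − T_c,in)
ṁ_c = 1.1335e+06 / [2.15 × (36.1 − 4.92)] = 16909 kg/h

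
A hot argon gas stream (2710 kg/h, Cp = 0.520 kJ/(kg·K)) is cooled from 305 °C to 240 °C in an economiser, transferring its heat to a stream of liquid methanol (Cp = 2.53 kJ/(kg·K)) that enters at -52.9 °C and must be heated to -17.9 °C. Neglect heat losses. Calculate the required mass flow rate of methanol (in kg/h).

ṁ_c = 1030 kg/h

Heat released by hot stream: Q = 2710 × 0.520 × (305 − 240) = 91598 kJ/h
Energy balance on cold side (adiabatic exchanger): Q = ṁ_c·Cp_c·(T_c,out − T_c,in)
ṁ_c = 91598 / [2.53 × (-17.9 − -52.9)] = 1034.4 kg/h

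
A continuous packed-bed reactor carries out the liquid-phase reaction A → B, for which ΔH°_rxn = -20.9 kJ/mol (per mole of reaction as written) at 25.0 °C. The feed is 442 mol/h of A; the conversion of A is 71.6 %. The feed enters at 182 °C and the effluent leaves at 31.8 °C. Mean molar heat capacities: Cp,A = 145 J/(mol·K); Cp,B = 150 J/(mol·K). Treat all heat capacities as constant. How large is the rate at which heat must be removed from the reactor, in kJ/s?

Extent of reaction ξ = 0.716 × 442 = 316.47 mol/h
Reaction term: ξ·ΔH°_rxn = 316.47 × -20.9 = -6614.3 kJ/h
Sensible, feed 182→25 °C: -10062 kJ/h
Outlet flows (mol/h): A 125.53, B 316.47
Sensible, products 25→31.8 °C: 446.57 kJ/h
Q = ΔH = -16230 kJ/h = -4.5083 kW
Heat removed = 4.5083 kJ/s

Q_out = 4.51 kJ/s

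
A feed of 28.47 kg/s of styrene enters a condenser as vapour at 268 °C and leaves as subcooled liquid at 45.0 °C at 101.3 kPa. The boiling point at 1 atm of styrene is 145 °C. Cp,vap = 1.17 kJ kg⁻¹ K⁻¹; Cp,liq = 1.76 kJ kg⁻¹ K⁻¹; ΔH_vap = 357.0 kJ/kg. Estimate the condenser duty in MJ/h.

Q_c = 69400 MJ/h

vapour 268→145 °C: -143.91 kJ/kg
condensation at 145 °C: -357 kJ/kg
liquid 145→45.0 °C: -176 kJ/kg
Δh = -143.91 + -357 + -176 = -676.91 kJ/kg
Q = ṁ·Δh = 28.47 kg/s × -676.91 kJ/kg = -19272 kJ/s
|Q| = 19272 kW = 69378 MJ/h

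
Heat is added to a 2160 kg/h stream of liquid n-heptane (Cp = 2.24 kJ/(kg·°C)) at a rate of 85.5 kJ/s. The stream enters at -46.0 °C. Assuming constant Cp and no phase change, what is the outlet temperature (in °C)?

Q = 85.5 kJ/s = 307800 kJ/h
ΔT = Q/(ṁ·Cp) = 307800/(2160×2.24) = 63.616 K
T_out = -46.0 + 63.616 = 17.616 °C

T_out = 17.6 °C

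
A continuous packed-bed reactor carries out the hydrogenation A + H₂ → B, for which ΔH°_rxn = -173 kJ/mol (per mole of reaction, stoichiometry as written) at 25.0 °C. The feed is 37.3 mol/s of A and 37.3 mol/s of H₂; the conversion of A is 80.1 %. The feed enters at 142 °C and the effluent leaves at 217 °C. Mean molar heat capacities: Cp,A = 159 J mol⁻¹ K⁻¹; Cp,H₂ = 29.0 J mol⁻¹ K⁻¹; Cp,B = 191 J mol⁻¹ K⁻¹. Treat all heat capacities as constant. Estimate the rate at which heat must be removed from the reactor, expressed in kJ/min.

Q_out = 278000 kJ/min

Extent of reaction ξ = 0.801 × 37.3 = 29.877 mol/s
Reaction term: ξ·ΔH°_rxn = 29.877 × -173 = -5168.8 kJ/s
Sensible, feed 142→25 °C: -820.45 kJ/s
Outlet flows (mol/s): A 7.4227, H₂ 7.4227, B 29.877
Sensible, products 25→217 °C: 1363.6 kJ/s
Q = ΔH = -4625.6 kJ/s = -4625.6 kW
Heat removed = 277540 kJ/min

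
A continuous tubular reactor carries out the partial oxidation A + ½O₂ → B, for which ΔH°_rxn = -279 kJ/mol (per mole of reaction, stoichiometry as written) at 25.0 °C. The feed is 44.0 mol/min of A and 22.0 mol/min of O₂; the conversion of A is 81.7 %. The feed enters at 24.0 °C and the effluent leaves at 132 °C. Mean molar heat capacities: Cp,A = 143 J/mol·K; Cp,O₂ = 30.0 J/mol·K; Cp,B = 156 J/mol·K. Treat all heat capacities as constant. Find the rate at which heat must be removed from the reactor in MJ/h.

Extent of reaction ξ = 0.817 × 44.0 = 35.948 mol/min
Reaction term: ξ·ΔH°_rxn = 35.948 × -279 = -10029 kJ/min
Sensible, feed 24.0→25 °C: 6.952 kJ/min
Outlet flows (mol/min): A 8.052, O₂ 4.026, B 35.948
Sensible, products 25→132 °C: 736.17 kJ/min
Q = ΔH = -9286.4 kJ/min = -154.77 kW
Heat removed = 557.18 MJ/h

Q_out = 557 MJ/h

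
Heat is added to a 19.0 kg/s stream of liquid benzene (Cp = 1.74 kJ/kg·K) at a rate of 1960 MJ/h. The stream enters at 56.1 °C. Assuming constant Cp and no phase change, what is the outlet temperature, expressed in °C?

T_out = 72.6 °C

Q = 1960 MJ/h = 544.44 kJ/s
ΔT = Q/(ṁ·Cp) = 544.44/(19.0×1.74) = 16.468 K
T_out = 56.1 + 16.468 = 72.568 °C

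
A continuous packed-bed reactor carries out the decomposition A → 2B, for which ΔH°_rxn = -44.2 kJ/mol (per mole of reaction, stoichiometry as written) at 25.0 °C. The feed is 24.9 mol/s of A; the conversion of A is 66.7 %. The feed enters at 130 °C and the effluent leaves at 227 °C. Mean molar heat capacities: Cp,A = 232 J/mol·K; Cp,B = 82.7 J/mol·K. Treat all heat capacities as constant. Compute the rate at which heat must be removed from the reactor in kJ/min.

Q_out = 23800 kJ/min

Extent of reaction ξ = 0.667 × 24.9 = 16.608 mol/s
Reaction term: ξ·ΔH°_rxn = 16.608 × -44.2 = -734.09 kJ/s
Sensible, feed 130→25 °C: -606.56 kJ/s
Outlet flows (mol/s): A 8.2917, B 33.217
Sensible, products 25→227 °C: 943.48 kJ/s
Q = ΔH = -397.17 kJ/s = -397.17 kW
Heat removed = 23830 kJ/min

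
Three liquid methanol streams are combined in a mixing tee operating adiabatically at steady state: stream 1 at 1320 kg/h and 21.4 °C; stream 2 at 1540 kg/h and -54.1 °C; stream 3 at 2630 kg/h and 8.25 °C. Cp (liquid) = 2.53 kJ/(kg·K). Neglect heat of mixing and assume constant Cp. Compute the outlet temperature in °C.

Energy balance with Q = 0: Σ ṁᵢCp,ᵢ(T_out − Tᵢ) = 0
T_out = Σ ṁᵢCp,ᵢTᵢ / Σ ṁᵢCp,ᵢ
      = -84422 / 13890 = -6.0781 °C

T_out = -6.08 °C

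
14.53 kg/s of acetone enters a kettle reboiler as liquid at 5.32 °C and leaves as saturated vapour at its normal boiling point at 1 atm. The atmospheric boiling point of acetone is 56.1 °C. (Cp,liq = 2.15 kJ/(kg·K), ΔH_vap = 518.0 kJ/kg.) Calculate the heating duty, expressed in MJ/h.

liquid 5.32→56.1 °C: 109.18 kJ/kg
vaporisation at 56.1 °C: 518 kJ/kg
Δh = 109.18 + 518 = 627.18 kJ/kg
Q = ṁ·Δh = 14.53 kg/s × 627.18 kJ/kg = 9112.9 kJ/s
|Q| = 9112.9 kW = 32806 MJ/h

Q = 32800 MJ/h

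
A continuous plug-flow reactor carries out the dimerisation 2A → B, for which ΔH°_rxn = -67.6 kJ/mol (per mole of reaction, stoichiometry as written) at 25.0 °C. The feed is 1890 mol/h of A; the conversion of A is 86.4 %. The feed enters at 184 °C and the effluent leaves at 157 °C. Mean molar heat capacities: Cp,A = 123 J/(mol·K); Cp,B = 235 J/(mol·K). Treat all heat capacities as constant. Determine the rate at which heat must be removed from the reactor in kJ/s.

Extent of reaction ξ = 0.864 × 1890 / 2 = 816.48 mol/h
Reaction term: ξ·ΔH°_rxn = 816.48 × -67.6 = -55194 kJ/h
Sensible, feed 184→25 °C: -36963 kJ/h
Outlet flows (mol/h): A 257.04, B 816.48
Sensible, products 25→157 °C: 29501 kJ/h
Q = ΔH = -62656 kJ/h = -17.405 kW
Heat removed = 17.405 kJ/s

Q_out = 17.4 kJ/s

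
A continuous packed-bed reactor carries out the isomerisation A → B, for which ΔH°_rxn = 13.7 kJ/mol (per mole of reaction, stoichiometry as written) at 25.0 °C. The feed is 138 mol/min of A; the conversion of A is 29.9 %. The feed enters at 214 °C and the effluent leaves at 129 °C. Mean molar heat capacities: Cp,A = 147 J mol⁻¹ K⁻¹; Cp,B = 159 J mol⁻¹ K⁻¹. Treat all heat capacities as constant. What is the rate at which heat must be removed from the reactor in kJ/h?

Extent of reaction ξ = 0.299 × 138 = 41.262 mol/min
Reaction term: ξ·ΔH°_rxn = 41.262 × 13.7 = 565.29 kJ/min
Sensible, feed 214→25 °C: -3834.1 kJ/min
Outlet flows (mol/min): A 96.738, B 41.262
Sensible, products 25→129 °C: 2161.2 kJ/min
Q = ΔH = -1107.5 kJ/min = -18.459 kW
Heat removed = 66452 kJ/h

Q_out = 66500 kJ/h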